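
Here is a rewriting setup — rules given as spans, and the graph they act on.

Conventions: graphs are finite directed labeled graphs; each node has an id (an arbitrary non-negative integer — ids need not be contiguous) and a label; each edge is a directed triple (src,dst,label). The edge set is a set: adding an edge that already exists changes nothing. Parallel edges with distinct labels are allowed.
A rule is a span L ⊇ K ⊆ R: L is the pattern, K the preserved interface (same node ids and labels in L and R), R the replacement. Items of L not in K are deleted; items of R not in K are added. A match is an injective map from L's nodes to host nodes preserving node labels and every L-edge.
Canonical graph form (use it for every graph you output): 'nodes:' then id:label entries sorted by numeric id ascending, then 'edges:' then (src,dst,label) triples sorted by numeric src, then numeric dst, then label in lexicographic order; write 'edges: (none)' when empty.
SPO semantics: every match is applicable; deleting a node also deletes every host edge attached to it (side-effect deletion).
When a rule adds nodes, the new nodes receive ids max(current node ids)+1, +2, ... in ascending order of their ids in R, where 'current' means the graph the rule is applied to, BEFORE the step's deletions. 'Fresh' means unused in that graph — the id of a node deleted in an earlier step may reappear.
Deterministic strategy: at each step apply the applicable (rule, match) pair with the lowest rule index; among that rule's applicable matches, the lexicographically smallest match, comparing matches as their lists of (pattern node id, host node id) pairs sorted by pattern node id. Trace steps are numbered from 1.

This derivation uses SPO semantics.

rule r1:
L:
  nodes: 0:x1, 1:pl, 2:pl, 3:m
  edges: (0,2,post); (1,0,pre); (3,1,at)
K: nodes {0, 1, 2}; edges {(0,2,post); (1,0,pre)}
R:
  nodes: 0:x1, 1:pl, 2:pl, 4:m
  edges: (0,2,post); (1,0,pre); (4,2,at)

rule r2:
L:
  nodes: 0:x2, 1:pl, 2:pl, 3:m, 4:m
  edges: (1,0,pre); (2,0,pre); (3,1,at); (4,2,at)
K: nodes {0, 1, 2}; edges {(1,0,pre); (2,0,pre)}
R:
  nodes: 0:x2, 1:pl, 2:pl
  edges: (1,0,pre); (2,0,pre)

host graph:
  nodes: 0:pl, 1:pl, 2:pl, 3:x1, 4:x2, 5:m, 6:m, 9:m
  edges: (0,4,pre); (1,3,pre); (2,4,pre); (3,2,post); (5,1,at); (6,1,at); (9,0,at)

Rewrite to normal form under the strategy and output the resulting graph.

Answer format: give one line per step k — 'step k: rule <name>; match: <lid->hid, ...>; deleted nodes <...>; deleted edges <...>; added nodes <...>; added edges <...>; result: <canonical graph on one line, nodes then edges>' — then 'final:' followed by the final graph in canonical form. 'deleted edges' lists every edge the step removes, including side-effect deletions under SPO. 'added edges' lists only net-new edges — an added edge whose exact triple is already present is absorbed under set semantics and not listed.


step 1: rule r1; match: 0->3, 1->1, 2->2, 3->5; deleted nodes 5; deleted edges (5,1,at); added nodes 10; added edges (10,2,at); result: nodes: 0:pl, 1:pl, 2:pl, 3:x1, 4:x2, 6:m, 9:m, 10:m edges: (0,4,pre); (1,3,pre); (2,4,pre); (3,2,post); (6,1,at); (9,0,at); (10,2,at)
step 2: rule r1; match: 0->3, 1->1, 2->2, 3->6; deleted nodes 6; deleted edges (6,1,at); added nodes 11; added edges (11,2,at); result: nodes: 0:pl, 1:pl, 2:pl, 3:x1, 4:x2, 9:m, 10:m, 11:m edges: (0,4,pre); (1,3,pre); (2,4,pre); (3,2,post); (9,0,at); (10,2,at); (11,2,at)
step 3: rule r2; match: 0->4, 1->0, 2->2, 3->9, 4->10; deleted nodes 9, 10; deleted edges (9,0,at); (10,2,at); added nodes (none); added edges (none); result: nodes: 0:pl, 1:pl, 2:pl, 3:x1, 4:x2, 11:m edges: (0,4,pre); (1,3,pre); (2,4,pre); (3,2,post); (11,2,at)
final:
nodes: 0:pl, 1:pl, 2:pl, 3:x1, 4:x2, 11:m
edges: (0,4,pre); (1,3,pre); (2,4,pre); (3,2,post); (11,2,at)


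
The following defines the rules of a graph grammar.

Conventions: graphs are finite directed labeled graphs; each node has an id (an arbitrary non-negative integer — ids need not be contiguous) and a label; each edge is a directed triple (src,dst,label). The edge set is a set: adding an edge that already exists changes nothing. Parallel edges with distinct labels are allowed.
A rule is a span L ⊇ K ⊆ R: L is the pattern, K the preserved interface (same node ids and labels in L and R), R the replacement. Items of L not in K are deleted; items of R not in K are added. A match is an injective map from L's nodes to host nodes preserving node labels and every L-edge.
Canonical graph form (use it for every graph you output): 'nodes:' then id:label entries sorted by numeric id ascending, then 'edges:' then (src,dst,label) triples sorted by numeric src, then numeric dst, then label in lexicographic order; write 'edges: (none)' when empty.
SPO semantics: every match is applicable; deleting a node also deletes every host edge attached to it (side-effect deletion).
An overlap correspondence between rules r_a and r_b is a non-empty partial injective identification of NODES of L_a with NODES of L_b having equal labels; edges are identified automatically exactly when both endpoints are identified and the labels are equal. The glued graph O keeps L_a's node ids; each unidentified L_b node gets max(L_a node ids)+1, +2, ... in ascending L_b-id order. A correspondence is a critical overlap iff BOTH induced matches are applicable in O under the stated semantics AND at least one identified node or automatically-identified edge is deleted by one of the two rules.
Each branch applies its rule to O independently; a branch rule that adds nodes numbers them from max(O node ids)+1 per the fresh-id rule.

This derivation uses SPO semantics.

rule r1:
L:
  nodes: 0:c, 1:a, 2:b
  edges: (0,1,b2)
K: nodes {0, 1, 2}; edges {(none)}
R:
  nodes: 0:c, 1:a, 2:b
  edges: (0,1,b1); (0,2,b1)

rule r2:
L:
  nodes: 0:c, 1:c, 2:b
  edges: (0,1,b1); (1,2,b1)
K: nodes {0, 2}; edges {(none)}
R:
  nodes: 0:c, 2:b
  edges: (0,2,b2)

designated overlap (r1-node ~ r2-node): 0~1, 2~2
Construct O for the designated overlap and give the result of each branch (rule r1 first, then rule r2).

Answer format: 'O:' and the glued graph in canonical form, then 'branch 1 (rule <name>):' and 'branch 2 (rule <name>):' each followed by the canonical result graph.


O:
nodes: 0:c, 1:a, 2:b, 3:c
edges: (0,1,b2); (0,2,b1); (3,0,b1)
branch 1 (rule r1):
nodes: 0:c, 1:a, 2:b, 3:c
edges: (0,1,b1); (0,2,b1); (3,0,b1)
branch 2 (rule r2):
nodes: 1:a, 2:b, 3:c
edges: (3,2,b2)


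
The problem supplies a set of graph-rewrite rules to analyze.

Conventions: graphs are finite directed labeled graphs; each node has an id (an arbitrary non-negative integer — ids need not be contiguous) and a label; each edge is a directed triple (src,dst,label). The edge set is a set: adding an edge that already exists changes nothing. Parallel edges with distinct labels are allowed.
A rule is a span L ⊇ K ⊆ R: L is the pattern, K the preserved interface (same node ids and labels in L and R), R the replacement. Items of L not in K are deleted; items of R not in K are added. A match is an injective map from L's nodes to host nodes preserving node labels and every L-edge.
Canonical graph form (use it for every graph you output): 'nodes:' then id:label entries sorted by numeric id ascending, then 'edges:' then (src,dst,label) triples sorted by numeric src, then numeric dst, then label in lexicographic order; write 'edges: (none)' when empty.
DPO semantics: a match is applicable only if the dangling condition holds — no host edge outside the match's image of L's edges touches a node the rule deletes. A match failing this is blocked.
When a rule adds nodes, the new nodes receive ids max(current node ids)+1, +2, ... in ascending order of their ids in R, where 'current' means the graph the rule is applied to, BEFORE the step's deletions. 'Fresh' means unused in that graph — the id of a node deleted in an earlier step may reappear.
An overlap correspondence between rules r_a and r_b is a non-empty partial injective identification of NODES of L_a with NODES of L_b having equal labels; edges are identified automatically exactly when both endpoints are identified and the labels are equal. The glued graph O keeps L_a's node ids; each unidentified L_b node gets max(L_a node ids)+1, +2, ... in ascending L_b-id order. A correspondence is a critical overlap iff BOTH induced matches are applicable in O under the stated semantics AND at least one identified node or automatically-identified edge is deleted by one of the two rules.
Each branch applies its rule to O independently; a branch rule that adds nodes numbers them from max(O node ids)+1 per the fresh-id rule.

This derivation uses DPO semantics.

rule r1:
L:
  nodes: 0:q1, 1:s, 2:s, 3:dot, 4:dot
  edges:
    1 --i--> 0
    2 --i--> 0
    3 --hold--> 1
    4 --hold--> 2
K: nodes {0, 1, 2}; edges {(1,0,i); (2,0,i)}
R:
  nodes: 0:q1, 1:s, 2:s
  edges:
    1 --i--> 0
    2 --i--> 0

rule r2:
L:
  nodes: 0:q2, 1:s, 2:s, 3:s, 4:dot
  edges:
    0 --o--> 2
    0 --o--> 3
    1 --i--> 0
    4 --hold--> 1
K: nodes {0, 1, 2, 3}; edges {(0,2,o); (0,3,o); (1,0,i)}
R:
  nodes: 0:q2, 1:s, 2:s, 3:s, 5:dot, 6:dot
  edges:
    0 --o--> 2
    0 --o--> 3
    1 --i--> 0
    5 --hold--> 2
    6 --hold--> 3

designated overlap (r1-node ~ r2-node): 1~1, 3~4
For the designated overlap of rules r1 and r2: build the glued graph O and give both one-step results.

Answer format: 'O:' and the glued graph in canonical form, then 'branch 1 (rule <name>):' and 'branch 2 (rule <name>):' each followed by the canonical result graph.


O:
nodes: 0:q1, 1:s, 2:s, 3:dot, 4:dot, 5:q2, 6:s, 7:s
edges: (1,0,i); (1,5,i); (2,0,i); (3,1,hold); (4,2,hold); (5,6,o); (5,7,o)
branch 1 (rule r1):
nodes: 0:q1, 1:s, 2:s, 5:q2, 6:s, 7:s
edges: (1,0,i); (1,5,i); (2,0,i); (5,6,o); (5,7,o)
branch 2 (rule r2):
nodes: 0:q1, 1:s, 2:s, 4:dot, 5:q2, 6:s, 7:s, 8:dot, 9:dot
edges: (1,0,i); (1,5,i); (2,0,i); (4,2,hold); (5,6,o); (5,7,o); (8,6,hold); (9,7,hold)


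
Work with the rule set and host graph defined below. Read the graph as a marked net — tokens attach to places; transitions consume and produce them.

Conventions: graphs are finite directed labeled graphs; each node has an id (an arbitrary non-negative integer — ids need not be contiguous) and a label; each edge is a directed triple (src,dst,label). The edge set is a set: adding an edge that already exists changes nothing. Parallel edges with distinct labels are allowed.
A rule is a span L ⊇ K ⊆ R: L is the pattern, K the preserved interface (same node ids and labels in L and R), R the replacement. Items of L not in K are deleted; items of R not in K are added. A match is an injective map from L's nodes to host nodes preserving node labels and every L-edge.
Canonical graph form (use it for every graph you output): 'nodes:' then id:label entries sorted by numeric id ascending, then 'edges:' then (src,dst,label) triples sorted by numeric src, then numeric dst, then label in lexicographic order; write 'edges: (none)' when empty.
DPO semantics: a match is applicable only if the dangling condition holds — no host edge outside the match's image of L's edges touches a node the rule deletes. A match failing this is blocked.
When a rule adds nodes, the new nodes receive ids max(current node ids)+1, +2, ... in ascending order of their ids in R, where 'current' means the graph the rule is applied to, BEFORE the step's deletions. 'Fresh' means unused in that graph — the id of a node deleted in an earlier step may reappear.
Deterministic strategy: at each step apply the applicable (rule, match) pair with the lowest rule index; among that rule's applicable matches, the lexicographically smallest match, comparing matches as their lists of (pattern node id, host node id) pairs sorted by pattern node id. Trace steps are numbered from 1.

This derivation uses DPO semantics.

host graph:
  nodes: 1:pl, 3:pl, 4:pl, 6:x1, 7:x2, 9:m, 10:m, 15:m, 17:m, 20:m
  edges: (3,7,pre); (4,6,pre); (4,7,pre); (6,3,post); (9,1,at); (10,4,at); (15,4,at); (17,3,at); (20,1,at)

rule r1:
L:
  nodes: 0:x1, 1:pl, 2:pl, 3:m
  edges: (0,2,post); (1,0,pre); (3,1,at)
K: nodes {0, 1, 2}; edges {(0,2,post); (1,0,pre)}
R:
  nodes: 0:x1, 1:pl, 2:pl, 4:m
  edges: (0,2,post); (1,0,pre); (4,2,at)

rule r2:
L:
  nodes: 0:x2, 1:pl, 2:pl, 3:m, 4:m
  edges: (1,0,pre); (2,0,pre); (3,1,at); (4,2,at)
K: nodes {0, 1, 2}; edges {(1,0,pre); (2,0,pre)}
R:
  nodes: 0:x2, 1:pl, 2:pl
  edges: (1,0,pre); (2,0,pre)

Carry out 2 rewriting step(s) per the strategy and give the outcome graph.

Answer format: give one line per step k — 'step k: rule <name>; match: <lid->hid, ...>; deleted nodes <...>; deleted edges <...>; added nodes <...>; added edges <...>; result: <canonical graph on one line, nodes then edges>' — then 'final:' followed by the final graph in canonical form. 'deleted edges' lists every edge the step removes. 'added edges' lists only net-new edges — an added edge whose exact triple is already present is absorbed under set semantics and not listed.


step 1: rule r1; match: 0->6, 1->4, 2->3, 3->10; deleted nodes 10; deleted edges (10,4,at); added nodes 21; added edges (21,3,at); result: nodes: 1:pl, 3:pl, 4:pl, 6:x1, 7:x2, 9:m, 15:m, 17:m, 20:m, 21:m edges: (3,7,pre); (4,6,pre); (4,7,pre); (6,3,post); (9,1,at); (15,4,at); (17,3,at); (20,1,at); (21,3,at)
step 2: rule r1; match: 0->6, 1->4, 2->3, 3->15; deleted nodes 15; deleted edges (15,4,at); added nodes 22; added edges (22,3,at); result: nodes: 1:pl, 3:pl, 4:pl, 6:x1, 7:x2, 9:m, 17:m, 20:m, 21:m, 22:m edges: (3,7,pre); (4,6,pre); (4,7,pre); (6,3,post); (9,1,at); (17,3,at); (20,1,at); (21,3,at); (22,3,at)
final:
nodes: 1:pl, 3:pl, 4:pl, 6:x1, 7:x2, 9:m, 17:m, 20:m, 21:m, 22:m
edges: (3,7,pre); (4,6,pre); (4,7,pre); (6,3,post); (9,1,at); (17,3,at); (20,1,at); (21,3,at); (22,3,at)


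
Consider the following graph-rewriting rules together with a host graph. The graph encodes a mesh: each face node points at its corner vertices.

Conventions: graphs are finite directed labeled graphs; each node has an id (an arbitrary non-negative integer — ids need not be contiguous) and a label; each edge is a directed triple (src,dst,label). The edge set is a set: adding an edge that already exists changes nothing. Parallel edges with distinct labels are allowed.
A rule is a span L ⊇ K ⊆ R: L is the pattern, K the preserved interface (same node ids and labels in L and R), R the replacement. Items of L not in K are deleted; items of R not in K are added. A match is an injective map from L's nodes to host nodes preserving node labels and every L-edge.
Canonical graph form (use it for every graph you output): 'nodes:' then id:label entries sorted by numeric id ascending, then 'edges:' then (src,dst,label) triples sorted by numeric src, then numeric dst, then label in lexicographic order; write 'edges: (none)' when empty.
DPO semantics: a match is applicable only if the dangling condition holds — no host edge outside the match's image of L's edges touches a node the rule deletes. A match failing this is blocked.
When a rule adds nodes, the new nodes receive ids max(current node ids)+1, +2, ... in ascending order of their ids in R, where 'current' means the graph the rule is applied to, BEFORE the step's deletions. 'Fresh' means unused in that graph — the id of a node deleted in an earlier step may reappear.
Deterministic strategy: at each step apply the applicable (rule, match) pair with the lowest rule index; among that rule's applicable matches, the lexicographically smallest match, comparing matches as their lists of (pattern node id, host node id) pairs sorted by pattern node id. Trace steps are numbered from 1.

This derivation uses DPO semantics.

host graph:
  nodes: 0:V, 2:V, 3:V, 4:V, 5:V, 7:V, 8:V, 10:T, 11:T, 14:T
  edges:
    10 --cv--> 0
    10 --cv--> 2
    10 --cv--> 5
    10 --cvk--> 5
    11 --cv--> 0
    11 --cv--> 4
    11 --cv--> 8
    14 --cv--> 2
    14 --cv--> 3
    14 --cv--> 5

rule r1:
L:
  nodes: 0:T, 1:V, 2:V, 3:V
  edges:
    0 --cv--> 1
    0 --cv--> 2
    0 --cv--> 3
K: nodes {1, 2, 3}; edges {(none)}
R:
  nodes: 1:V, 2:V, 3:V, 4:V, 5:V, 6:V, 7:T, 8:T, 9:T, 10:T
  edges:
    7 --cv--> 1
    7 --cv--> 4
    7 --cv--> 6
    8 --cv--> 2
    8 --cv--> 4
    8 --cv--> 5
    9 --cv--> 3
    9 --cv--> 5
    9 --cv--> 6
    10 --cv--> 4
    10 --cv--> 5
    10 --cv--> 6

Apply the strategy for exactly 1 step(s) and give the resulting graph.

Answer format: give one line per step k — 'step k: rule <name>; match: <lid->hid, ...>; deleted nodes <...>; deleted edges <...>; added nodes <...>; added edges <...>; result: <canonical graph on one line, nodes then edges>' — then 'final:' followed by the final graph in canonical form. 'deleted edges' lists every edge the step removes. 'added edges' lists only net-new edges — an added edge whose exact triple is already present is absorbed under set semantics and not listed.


step 1: rule r1; match: 0->11, 1->0, 2->4, 3->8; deleted nodes 11; deleted edges (11,0,cv); (11,4,cv); (11,8,cv); added nodes 15, 16, 17, 18, 19, 20, 21; added edges (18,0,cv); (18,15,cv); (18,17,cv); (19,4,cv); (19,15,cv); (19,16,cv); (20,8,cv); (20,16,cv); (20,17,cv); (21,15,cv); (21,16,cv); (21,17,cv); result: nodes: 0:V, 2:V, 3:V, 4:V, 5:V, 7:V, 8:V, 10:T, 14:T, 15:V, 16:V, 17:V, 18:T, 19:T, 20:T, 21:T edges: (10,0,cv); (10,2,cv); (10,5,cv); (10,5,cvk); (14,2,cv); (14,3,cv); (14,5,cv); (18,0,cv); (18,15,cv); (18,17,cv); (19,4,cv); (19,15,cv); (19,16,cv); (20,8,cv); (20,16,cv); (20,17,cv); (21,15,cv); (21,16,cv); (21,17,cv)
final:
nodes: 0:V, 2:V, 3:V, 4:V, 5:V, 7:V, 8:V, 10:T, 14:T, 15:V, 16:V, 17:V, 18:T, 19:T, 20:T, 21:T
edges: (10,0,cv); (10,2,cv); (10,5,cv); (10,5,cvk); (14,2,cv); (14,3,cv); (14,5,cv); (18,0,cv); (18,15,cv); (18,17,cv); (19,4,cv); (19,15,cv); (19,16,cv); (20,8,cv); (20,16,cv); (20,17,cv); (21,15,cv); (21,16,cv); (21,17,cv)


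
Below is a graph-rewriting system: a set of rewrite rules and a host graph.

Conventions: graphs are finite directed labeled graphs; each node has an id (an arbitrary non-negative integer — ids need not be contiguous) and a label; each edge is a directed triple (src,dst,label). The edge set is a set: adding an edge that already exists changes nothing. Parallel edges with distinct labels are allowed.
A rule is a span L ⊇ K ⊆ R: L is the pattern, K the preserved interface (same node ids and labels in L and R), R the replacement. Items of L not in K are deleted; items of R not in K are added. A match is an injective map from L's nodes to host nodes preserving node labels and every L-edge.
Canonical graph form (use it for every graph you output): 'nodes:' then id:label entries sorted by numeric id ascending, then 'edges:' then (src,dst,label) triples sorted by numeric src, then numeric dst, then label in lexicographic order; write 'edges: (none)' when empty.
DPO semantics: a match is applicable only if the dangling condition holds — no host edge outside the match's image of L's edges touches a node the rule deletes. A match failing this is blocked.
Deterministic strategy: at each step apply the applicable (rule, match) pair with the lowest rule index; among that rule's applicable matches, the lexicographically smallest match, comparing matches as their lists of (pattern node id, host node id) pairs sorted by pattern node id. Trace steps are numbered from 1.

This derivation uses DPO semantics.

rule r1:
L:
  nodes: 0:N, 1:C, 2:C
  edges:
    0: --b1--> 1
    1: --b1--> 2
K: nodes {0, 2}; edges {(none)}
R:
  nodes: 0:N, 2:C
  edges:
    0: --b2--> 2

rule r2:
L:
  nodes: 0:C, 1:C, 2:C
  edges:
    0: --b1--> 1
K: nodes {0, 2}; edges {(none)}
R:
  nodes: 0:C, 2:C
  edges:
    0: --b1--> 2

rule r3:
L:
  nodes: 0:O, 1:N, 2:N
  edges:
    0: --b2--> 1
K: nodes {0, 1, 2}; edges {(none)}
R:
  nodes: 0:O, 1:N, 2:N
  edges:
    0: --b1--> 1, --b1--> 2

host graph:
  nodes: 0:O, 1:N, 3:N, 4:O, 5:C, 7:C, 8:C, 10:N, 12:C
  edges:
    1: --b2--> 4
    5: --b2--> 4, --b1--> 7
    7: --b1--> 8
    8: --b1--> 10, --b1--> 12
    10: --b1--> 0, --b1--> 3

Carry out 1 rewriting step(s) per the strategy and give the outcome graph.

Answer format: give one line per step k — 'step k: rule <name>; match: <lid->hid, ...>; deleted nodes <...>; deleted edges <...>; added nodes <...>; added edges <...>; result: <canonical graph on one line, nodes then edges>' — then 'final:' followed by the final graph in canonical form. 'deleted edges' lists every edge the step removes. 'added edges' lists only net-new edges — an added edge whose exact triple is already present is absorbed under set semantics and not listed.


step 1: rule r2; match: 0->8, 1->12, 2->5; deleted nodes 12; deleted edges (8,12,b1); added nodes (none); added edges (8,5,b1); result: nodes: 0:O, 1:N, 3:N, 4:O, 5:C, 7:C, 8:C, 10:N edges: (1,4,b2); (5,4,b2); (5,7,b1); (7,8,b1); (8,5,b1); (8,10,b1); (10,0,b1); (10,3,b1)
final:
nodes: 0:O, 1:N, 3:N, 4:O, 5:C, 7:C, 8:C, 10:N
edges: (1,4,b2); (5,4,b2); (5,7,b1); (7,8,b1); (8,5,b1); (8,10,b1); (10,0,b1); (10,3,b1)


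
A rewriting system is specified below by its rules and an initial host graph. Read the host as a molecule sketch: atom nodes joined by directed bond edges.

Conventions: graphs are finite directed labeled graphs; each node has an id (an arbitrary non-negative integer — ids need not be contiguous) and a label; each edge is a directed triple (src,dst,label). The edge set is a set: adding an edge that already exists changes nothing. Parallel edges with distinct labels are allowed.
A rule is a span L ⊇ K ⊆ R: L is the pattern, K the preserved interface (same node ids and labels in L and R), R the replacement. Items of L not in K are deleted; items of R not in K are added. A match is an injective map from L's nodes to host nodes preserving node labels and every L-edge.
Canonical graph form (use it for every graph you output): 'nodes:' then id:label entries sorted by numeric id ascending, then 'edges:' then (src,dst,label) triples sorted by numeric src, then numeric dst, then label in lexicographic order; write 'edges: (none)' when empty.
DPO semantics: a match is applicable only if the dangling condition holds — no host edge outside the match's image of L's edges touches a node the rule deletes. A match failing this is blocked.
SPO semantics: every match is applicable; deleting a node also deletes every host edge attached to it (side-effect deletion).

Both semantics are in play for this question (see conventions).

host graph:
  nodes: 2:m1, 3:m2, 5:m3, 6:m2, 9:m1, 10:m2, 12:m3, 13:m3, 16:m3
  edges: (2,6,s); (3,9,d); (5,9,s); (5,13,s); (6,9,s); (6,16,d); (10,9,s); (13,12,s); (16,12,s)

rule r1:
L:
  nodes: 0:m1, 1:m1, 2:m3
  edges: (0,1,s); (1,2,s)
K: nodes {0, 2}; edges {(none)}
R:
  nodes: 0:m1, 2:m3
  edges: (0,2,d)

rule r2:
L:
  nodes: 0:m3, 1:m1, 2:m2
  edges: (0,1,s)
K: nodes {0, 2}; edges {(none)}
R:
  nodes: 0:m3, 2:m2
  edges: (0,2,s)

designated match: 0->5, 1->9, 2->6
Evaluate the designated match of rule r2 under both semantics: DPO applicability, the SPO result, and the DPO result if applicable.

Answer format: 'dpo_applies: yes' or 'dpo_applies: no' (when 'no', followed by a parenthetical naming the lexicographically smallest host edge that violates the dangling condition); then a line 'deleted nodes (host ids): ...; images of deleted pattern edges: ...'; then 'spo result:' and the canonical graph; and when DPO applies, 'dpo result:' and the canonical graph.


dpo_applies: no
(the rule deletes node 9, which keeps host edge (3,9,d) outside the match image — the dangling condition fails, DPO blocks; SPO proceeds and side-deletes such edges)
deleted nodes (host ids): 9; images of deleted pattern edges: (5,9,s)
spo result:
nodes: 2:m1, 3:m2, 5:m3, 6:m2, 10:m2, 12:m3, 13:m3, 16:m3
edges: (2,6,s); (5,6,s); (5,13,s); (6,16,d); (13,12,s); (16,12,s)


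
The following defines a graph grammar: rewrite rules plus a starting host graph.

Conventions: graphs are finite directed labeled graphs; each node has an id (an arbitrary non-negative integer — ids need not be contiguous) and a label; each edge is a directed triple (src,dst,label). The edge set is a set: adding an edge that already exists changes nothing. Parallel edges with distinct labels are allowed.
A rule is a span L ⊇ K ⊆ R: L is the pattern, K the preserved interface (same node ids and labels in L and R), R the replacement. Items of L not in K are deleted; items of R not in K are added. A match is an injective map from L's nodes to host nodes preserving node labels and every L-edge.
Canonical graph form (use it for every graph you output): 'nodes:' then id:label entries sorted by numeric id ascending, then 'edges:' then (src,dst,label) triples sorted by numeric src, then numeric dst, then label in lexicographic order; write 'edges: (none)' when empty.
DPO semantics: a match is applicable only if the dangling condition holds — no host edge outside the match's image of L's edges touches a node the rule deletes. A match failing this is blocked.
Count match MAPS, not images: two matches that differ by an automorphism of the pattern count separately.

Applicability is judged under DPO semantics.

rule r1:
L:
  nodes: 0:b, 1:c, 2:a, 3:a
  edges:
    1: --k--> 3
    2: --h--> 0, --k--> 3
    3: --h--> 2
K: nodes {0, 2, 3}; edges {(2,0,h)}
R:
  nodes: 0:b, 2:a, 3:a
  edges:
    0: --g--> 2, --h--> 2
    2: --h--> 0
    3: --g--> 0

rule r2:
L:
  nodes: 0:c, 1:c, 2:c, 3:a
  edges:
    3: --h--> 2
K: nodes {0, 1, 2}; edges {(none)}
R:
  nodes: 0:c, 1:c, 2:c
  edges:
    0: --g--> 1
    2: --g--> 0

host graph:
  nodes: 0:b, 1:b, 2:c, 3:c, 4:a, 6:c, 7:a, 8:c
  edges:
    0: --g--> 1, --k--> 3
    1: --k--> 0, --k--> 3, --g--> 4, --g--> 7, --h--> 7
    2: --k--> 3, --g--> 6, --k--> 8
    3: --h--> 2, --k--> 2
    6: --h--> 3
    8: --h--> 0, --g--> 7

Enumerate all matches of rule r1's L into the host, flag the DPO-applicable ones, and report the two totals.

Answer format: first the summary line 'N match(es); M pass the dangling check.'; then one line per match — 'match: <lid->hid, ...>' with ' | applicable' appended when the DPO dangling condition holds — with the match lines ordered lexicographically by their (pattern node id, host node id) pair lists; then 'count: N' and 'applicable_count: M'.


0 match(es); 0 pass the dangling check.
count: 0
applicable_count: 0


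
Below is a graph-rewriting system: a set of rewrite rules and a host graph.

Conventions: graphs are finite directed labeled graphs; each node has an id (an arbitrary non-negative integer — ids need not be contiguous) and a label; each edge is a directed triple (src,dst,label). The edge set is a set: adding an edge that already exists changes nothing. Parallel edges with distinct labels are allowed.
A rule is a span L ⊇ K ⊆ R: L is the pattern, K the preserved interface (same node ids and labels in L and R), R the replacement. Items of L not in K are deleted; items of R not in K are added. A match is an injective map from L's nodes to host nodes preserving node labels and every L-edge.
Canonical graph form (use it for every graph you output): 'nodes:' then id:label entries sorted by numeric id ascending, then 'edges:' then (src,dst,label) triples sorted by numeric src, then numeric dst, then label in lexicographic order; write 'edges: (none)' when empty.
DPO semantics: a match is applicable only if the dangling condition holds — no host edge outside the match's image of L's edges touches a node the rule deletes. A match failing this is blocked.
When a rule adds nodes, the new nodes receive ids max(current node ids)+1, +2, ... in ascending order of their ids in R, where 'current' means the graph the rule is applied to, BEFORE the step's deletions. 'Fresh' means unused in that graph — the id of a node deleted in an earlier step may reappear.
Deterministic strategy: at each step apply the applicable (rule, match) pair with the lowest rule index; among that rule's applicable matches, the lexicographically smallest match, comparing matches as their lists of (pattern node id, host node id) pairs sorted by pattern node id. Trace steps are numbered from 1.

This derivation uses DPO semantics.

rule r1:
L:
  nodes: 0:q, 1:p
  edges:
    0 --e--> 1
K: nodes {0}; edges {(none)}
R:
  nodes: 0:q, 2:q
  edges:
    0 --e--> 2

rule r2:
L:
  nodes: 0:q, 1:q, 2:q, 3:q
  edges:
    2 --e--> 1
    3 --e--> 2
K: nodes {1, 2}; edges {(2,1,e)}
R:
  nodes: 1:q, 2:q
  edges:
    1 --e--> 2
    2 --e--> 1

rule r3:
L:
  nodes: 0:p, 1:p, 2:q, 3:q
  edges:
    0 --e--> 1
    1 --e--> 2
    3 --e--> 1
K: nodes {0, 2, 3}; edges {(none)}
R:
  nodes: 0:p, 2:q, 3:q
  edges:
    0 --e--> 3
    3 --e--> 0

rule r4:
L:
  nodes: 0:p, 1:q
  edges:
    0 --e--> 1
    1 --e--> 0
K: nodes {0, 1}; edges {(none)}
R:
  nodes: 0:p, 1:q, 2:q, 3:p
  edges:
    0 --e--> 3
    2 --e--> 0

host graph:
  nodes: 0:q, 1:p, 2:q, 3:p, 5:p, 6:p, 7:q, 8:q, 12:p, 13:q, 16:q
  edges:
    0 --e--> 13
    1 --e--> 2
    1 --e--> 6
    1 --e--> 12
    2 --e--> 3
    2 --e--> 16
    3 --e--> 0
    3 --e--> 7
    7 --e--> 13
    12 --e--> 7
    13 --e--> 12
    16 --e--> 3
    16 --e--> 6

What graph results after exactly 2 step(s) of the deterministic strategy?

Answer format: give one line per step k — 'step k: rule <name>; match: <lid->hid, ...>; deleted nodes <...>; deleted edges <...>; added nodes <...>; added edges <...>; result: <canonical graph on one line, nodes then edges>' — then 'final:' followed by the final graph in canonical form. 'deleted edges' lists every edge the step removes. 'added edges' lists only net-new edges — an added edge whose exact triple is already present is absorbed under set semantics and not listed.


step 1: rule r3; match: 0->1, 1->12, 2->7, 3->13; deleted nodes 12; deleted edges (1,12,e); (12,7,e); (13,12,e); added nodes (none); added edges (1,13,e); (13,1,e); result: nodes: 0:q, 1:p, 2:q, 3:p, 5:p, 6:p, 7:q, 8:q, 13:q, 16:q edges: (0,13,e); (1,2,e); (1,6,e); (1,13,e); (2,3,e); (2,16,e); (3,0,e); (3,7,e); (7,13,e); (13,1,e); (16,3,e); (16,6,e)
step 2: rule r4; match: 0->1, 1->13; deleted nodes (none); deleted edges (1,13,e); (13,1,e); added nodes 17, 18; added edges (1,18,e); (17,1,e); result: nodes: 0:q, 1:p, 2:q, 3:p, 5:p, 6:p, 7:q, 8:q, 13:q, 16:q, 17:q, 18:p edges: (0,13,e); (1,2,e); (1,6,e); (1,18,e); (2,3,e); (2,16,e); (3,0,e); (3,7,e); (7,13,e); (16,3,e); (16,6,e); (17,1,e)
final:
nodes: 0:q, 1:p, 2:q, 3:p, 5:p, 6:p, 7:q, 8:q, 13:q, 16:q, 17:q, 18:p
edges: (0,13,e); (1,2,e); (1,6,e); (1,18,e); (2,3,e); (2,16,e); (3,0,e); (3,7,e); (7,13,e); (16,3,e); (16,6,e); (17,1,e)


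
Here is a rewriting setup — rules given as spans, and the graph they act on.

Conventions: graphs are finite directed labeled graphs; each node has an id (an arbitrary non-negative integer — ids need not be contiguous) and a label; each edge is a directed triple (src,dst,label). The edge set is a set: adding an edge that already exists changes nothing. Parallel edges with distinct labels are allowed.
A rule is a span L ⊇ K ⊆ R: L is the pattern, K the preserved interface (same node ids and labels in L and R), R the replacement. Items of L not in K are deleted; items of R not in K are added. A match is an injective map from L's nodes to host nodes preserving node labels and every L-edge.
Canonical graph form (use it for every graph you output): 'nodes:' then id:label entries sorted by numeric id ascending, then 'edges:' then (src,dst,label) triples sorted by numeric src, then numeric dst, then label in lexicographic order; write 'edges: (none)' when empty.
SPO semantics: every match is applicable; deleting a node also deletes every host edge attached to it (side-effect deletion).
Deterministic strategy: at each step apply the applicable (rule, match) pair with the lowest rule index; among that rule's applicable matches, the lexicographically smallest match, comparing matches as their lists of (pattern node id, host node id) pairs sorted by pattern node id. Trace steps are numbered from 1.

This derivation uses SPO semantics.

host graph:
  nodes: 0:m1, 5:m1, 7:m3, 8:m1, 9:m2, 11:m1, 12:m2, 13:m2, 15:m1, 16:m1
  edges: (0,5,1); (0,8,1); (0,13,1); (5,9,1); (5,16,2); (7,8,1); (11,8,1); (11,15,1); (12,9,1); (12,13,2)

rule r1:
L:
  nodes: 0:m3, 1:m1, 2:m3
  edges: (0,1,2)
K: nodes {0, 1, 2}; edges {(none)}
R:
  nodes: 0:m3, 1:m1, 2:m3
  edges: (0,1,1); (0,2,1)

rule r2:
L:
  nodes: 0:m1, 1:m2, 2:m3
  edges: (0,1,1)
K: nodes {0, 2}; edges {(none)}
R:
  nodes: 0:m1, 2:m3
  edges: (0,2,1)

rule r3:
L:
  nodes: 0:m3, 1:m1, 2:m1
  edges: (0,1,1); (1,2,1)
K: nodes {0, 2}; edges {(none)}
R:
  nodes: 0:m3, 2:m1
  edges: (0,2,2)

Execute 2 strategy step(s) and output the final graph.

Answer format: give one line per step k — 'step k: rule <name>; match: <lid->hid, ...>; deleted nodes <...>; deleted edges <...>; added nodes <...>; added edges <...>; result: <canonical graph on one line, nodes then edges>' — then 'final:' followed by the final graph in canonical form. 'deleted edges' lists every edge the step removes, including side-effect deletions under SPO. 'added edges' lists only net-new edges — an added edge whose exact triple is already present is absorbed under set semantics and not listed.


step 1: rule r2; match: 0->0, 1->13, 2->7; deleted nodes 13; deleted edges (0,13,1); (12,13,2); added nodes (none); added edges (0,7,1); result: nodes: 0:m1, 5:m1, 7:m3, 8:m1, 9:m2, 11:m1, 12:m2, 15:m1, 16:m1 edges: (0,5,1); (0,7,1); (0,8,1); (5,9,1); (5,16,2); (7,8,1); (11,8,1); (11,15,1); (12,9,1)
step 2: rule r2; match: 0->5, 1->9, 2->7; deleted nodes 9; deleted edges (5,9,1); (12,9,1); added nodes (none); added edges (5,7,1); result: nodes: 0:m1, 5:m1, 7:m3, 8:m1, 11:m1, 12:m2, 15:m1, 16:m1 edges: (0,5,1); (0,7,1); (0,8,1); (5,7,1); (5,16,2); (7,8,1); (11,8,1); (11,15,1)
final:
nodes: 0:m1, 5:m1, 7:m3, 8:m1, 11:m1, 12:m2, 15:m1, 16:m1
edges: (0,5,1); (0,7,1); (0,8,1); (5,7,1); (5,16,2); (7,8,1); (11,8,1); (11,15,1)


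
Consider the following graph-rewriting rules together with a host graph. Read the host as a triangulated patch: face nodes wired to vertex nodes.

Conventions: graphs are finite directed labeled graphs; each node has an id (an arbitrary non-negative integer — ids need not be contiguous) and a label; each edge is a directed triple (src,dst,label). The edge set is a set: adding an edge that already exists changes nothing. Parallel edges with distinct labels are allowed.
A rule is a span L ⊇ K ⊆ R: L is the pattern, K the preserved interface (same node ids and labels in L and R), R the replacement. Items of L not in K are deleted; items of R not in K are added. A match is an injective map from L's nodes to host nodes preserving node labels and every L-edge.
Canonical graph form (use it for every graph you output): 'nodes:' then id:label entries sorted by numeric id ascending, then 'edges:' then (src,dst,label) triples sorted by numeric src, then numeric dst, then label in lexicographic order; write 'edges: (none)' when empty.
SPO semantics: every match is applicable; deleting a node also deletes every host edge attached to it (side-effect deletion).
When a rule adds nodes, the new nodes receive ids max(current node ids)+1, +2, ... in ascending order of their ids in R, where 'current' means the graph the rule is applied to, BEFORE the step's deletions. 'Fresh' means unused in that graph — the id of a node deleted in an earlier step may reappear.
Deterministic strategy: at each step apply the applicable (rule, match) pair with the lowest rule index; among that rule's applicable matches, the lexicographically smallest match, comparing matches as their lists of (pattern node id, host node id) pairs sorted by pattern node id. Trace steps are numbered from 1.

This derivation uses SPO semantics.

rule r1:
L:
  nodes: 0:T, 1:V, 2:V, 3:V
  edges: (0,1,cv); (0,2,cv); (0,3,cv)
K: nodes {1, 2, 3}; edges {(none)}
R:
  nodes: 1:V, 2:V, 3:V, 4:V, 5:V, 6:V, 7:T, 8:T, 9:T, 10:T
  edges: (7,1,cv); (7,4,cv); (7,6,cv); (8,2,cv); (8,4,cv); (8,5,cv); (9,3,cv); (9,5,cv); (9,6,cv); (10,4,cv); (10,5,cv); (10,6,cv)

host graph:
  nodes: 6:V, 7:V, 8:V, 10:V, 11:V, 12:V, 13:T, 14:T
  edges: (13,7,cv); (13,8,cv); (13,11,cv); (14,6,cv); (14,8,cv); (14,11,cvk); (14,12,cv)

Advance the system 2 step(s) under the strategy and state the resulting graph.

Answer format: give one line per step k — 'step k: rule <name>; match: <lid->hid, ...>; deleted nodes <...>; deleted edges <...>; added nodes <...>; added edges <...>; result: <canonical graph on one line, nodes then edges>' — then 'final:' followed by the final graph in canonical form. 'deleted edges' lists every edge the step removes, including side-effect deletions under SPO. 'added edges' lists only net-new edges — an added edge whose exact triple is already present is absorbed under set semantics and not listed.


step 1: rule r1; match: 0->13, 1->7, 2->8, 3->11; deleted nodes 13; deleted edges (13,7,cv); (13,8,cv); (13,11,cv); added nodes 15, 16, 17, 18, 19, 20, 21; added edges (18,7,cv); (18,15,cv); (18,17,cv); (19,8,cv); (19,15,cv); (19,16,cv); (20,11,cv); (20,16,cv); (20,17,cv); (21,15,cv); (21,16,cv); (21,17,cv); result: nodes: 6:V, 7:V, 8:V, 10:V, 11:V, 12:V, 14:T, 15:V, 16:V, 17:V, 18:T, 19:T, 20:T, 21:T edges: (14,6,cv); (14,8,cv); (14,11,cvk); (14,12,cv); (18,7,cv); (18,15,cv); (18,17,cv); (19,8,cv); (19,15,cv); (19,16,cv); (20,11,cv); (20,16,cv); (20,17,cv); (21,15,cv); (21,16,cv); (21,17,cv)
step 2: rule r1; match: 0->14, 1->6, 2->8, 3->12; deleted nodes 14; deleted edges (14,6,cv); (14,8,cv); (14,11,cvk); (14,12,cv); added nodes 22, 23, 24, 25, 26, 27, 28; added edges (25,6,cv); (25,22,cv); (25,24,cv); (26,8,cv); (26,22,cv); (26,23,cv); (27,12,cv); (27,23,cv); (27,24,cv); (28,22,cv); (28,23,cv); (28,24,cv); result: nodes: 6:V, 7:V, 8:V, 10:V, 11:V, 12:V, 15:V, 16:V, 17:V, 18:T, 19:T, 20:T, 21:T, 22:V, 23:V, 24:V, 25:T, 26:T, 27:T, 28:T edges: (18,7,cv); (18,15,cv); (18,17,cv); (19,8,cv); (19,15,cv); (19,16,cv); (20,11,cv); (20,16,cv); (20,17,cv); (21,15,cv); (21,16,cv); (21,17,cv); (25,6,cv); (25,22,cv); (25,24,cv); (26,8,cv); (26,22,cv); (26,23,cv); (27,12,cv); (27,23,cv); (27,24,cv); (28,22,cv); (28,23,cv); (28,24,cv)
final:
nodes: 6:V, 7:V, 8:V, 10:V, 11:V, 12:V, 15:V, 16:V, 17:V, 18:T, 19:T, 20:T, 21:T, 22:V, 23:V, 24:V, 25:T, 26:T, 27:T, 28:T
edges: (18,7,cv); (18,15,cv); (18,17,cv); (19,8,cv); (19,15,cv); (19,16,cv); (20,11,cv); (20,16,cv); (20,17,cv); (21,15,cv); (21,16,cv); (21,17,cv); (25,6,cv); (25,22,cv); (25,24,cv); (26,8,cv); (26,22,cv); (26,23,cv); (27,12,cv); (27,23,cv); (27,24,cv); (28,22,cv); (28,23,cv); (28,24,cv)


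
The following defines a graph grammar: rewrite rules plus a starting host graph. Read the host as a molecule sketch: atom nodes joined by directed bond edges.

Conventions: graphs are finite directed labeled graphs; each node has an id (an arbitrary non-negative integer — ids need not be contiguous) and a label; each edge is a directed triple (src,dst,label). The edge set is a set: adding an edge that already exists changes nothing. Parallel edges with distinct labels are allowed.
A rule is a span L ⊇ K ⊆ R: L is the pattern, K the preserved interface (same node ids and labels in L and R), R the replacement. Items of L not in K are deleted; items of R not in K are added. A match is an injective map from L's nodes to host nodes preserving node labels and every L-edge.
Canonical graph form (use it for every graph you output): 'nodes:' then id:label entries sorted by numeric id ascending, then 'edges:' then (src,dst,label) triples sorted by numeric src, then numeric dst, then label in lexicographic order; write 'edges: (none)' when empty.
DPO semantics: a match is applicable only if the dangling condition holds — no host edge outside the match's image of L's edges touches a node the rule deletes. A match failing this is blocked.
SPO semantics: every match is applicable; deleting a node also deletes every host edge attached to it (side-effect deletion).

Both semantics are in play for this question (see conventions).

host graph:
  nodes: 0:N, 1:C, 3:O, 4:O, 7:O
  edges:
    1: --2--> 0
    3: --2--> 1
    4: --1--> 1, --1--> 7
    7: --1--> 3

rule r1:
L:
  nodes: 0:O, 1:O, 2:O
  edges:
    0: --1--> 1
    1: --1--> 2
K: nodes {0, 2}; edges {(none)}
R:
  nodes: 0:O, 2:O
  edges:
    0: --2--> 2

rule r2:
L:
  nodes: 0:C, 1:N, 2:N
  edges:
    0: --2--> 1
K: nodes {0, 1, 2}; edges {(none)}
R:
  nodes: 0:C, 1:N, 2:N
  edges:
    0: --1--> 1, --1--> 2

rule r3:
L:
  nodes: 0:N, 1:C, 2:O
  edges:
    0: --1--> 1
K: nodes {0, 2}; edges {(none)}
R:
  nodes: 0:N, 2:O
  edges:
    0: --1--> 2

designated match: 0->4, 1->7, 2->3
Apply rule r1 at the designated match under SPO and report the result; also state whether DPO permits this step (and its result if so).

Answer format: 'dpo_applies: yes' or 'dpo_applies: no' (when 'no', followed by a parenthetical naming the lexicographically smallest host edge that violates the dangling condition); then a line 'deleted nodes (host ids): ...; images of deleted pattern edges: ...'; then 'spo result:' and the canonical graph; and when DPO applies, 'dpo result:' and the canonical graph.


dpo_applies: yes
deleted nodes (host ids): 7; images of deleted pattern edges: (4,7,1); (7,3,1)
spo result:
nodes: 0:N, 1:C, 3:O, 4:O
edges: (1,0,2); (3,1,2); (4,1,1); (4,3,2)
dpo result:
nodes: 0:N, 1:C, 3:O, 4:O
edges: (1,0,2); (3,1,2); (4,1,1); (4,3,2)
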